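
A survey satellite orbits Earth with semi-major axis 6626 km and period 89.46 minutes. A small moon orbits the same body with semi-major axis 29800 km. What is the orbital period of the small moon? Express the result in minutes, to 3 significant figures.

Kepler's third law: T² ∝ a³, so T₂ = T₁ (a₂/a₁)^(3/2).
a₂/a₁ = 4.497, (a₂/a₁)^(3/2) = 9.538.
T₂ = 89.46 × 9.538 = 853.2 minutes.

T₂ ≈ 853 minutes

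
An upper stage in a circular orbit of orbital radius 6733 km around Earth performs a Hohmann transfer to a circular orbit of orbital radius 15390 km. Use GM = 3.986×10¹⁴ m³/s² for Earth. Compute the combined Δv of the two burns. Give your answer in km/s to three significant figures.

r₁ = 6733 km = 6.733×10⁶ m.
r₂ = 15390 km = 1.539×10⁷ m.
Transfer ellipse a_t = (r₁ + r₂)/2 = 1.106×10⁷ m.
At r₁: circular v_c1 = √(μ/r₁) = 7694 m/s; transfer-perigee v_p = √[μ(2/r₁ − 1/a_t)] = 9076 m/s.
Δv₁ = v_p − v_c1 = 1381 m/s.
At r₂: circular v_c2 = √(μ/r₂) = 5089 m/s; transfer-apogee v_a = √[μ(2/r₂ − 1/a_t)] = 3971 m/s.
Δv₂ = v_c2 − v_a = 1119 m/s.
Total Δv = Δv₁ + Δv₂ = 2500 m/s = 2.500 km/s.

Δv_total ≈ 2.50 km/s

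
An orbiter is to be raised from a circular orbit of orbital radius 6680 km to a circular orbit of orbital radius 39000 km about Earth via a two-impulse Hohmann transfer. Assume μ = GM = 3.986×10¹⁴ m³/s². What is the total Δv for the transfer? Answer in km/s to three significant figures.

Δv_total ≈ 3.84 km/s

r₁ = 6680 km = 6.680×10⁶ m.
r₂ = 39000 km = 3.900×10⁷ m.
Transfer ellipse a_t = (r₁ + r₂)/2 = 2.284×10⁷ m.
At r₁: circular v_c1 = √(μ/r₁) = 7725 m/s; transfer-perigee v_p = √[μ(2/r₁ − 1/a_t)] = 10090 m/s.
Δv₁ = v_p − v_c1 = 2369 m/s.
At r₂: circular v_c2 = √(μ/r₂) = 3197 m/s; transfer-apogee v_a = √[μ(2/r₂ − 1/a_t)] = 1729 m/s.
Δv₂ = v_c2 − v_a = 1468 m/s.
Total Δv = Δv₁ + Δv₂ = 3837 m/s = 3.837 km/s.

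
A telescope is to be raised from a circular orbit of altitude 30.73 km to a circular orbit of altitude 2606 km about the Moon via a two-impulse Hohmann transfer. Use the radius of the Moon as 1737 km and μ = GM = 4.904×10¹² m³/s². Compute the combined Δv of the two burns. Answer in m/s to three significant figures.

Δv_total ≈ 575 m/s

r₁ = 1737 + 30.73 = 1767.7 km = 1.7677×10⁶ m.
r₂ = 1737 + 2606 = 4343.0 km = 4.3430×10⁶ m.
Transfer ellipse a_t = (r₁ + r₂)/2 = 3.055×10⁶ m.
At r₁: circular v_c1 = √(μ/r₁) = 1666 m/s; transfer-perilune v_p = √[μ(2/r₁ − 1/a_t)] = 1986 m/s.
Δv₁ = v_p − v_c1 = 320.2 m/s.
At r₂: circular v_c2 = √(μ/r₂) = 1063 m/s; transfer-apolune v_a = √[μ(2/r₂ − 1/a_t)] = 808.3 m/s.
Δv₂ = v_c2 − v_a = 254.4 m/s.
Total Δv = Δv₁ + Δv₂ = 574.5 m/s.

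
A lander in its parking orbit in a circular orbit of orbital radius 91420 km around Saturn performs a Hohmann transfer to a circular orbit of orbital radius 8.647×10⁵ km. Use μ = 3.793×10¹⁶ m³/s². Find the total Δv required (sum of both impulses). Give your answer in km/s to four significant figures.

r₁ = 91420 km = 9.142×10⁷ m.
r₂ = 8.647×10⁵ km = 8.647×10⁸ m.
Transfer ellipse a_t = (r₁ + r₂)/2 = 4.781×10⁸ m.
At r₁: circular v_c1 = √(μ/r₁) = 20370 m/s; transfer-perikrone v_p = √[μ(2/r₁ − 1/a_t)] = 27390 m/s.
Δv₁ = v_p − v_c1 = 7025 m/s.
At r₂: circular v_c2 = √(μ/r₂) = 6623 m/s; transfer-apokrone v_a = √[μ(2/r₂ − 1/a_t)] = 2896 m/s.
Δv₂ = v_c2 − v_a = 3727 m/s.
Total Δv = Δv₁ + Δv₂ = 10750 m/s = 10.75 km/s.

Δv_total ≈ 10.75 km/s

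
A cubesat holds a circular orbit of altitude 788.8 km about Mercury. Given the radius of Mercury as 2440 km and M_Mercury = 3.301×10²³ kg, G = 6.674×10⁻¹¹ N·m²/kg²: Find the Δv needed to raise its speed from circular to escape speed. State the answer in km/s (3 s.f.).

Δv ≈ 1.08 km/s

μ = GM = 6.674×10⁻¹¹ × 3.301×10²³ = 2.203×10¹³ m³/s².
r = 2440 + 788.8 = 3228.8 km = 3.2288×10⁶ m.
Circular speed v_c = √(μ/r) = 2612 m/s.
Escape speed v_esc = √(2μ/r) = √2 × v_c = 3694 m/s.
Δv = v_esc − v_c = 1082 m/s = 1.082 km/s.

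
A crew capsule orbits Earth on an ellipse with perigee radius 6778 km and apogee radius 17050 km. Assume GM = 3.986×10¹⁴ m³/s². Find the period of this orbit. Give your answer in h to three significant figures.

T ≈ 3.59 h

Semi-major axis a = (r_p + r_a)/2 = (6778.0 + 17050)/2 = 11914 km = 1.191×10⁷ m.
By Kepler's third law T = 2π√(a³/μ) = 2π × 2.060×10³ = 1.294×10⁴ s.
= 3.595 h.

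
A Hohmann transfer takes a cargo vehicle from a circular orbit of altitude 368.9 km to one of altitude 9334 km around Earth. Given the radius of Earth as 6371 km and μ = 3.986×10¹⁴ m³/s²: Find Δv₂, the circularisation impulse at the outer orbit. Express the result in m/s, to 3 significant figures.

Δv ≈ 1130 m/s

r₁ = 6371 + 368.9 = 6739.9 km = 6.7399×10⁶ m.
r₂ = 6371 + 9334 = 15705 km = 1.5705×10⁷ m.
Transfer ellipse a_t = (r₁ + r₂)/2 = 1.122×10⁷ m.
At r₁: circular v_c1 = √(μ/r₁) = 7690 m/s; transfer-perigee v_p = √[μ(2/r₁ − 1/a_t)] = 9097 m/s.
At r₂: circular v_c2 = √(μ/r₂) = 5038 m/s; transfer-apogee v_a = √[μ(2/r₂ − 1/a_t)] = 3904 m/s.
Δv₂ = v_c2 − v_a = 1134 m/s.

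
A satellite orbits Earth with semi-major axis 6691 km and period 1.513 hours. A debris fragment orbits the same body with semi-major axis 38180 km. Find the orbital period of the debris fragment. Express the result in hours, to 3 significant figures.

T₂ ≈ 20.6 hours

Kepler's third law: T² ∝ a³, so T₂ = T₁ (a₂/a₁)^(3/2).
a₂/a₁ = 5.706, (a₂/a₁)^(3/2) = 13.63.
T₂ = 1.513 × 13.63 = 20.62 hours.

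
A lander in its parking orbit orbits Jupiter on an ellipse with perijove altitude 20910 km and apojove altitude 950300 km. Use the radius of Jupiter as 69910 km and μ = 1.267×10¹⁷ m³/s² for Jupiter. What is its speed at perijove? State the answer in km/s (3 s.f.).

r_p = 69910 + 20910 = 90820 km = 9.0820×10⁷ m.
r_a = 69910 + 950300 = 1020200 km = 1.0202×10⁹ m.
Semi-major axis a = (r_p + r_a)/2 = 5.5552×10⁵ km = 5.555×10⁸ m.
Vis-viva: v² = μ(2/r − 1/a) = 1.267×10¹⁷ × (2.202×10⁻⁸ − 1.800×10⁻⁹) = 2.562×10⁹ m²/s².
v = 50620 m/s = 50.62 km/s.

v ≈ 50.6 km/s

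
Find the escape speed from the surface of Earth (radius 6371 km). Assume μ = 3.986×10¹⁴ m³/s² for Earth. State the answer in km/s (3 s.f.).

r = R = 6.371×10⁶ m.
Escape speed v_esc = √(2μ/r) = √(2 × 3.986×10¹⁴ / 6.371×10⁶) = √(1.251×10⁸) = 11190 m/s.
= 11.19 km/s.

v_esc ≈ 11.2 km/s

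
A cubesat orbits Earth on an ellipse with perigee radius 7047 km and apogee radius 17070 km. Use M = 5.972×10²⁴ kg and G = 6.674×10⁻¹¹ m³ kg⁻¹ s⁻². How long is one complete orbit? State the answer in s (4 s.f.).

μ = GM = 6.674×10⁻¹¹ × 5.972×10²⁴ = 3.986×10¹⁴ m³/s².
Semi-major axis a = (r_p + r_a)/2 = (7047.0 + 17070)/2 = 12058 km = 1.206×10⁷ m.
By Kepler's third law T = 2π√(a³/μ) = 2π × 2.097×10³ = 1.318×10⁴ s.

T ≈ 13180 s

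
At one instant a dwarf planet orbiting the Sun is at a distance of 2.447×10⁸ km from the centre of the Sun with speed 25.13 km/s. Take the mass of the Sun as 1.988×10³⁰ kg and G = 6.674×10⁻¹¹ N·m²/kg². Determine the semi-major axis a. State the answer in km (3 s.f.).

μ = GM = 6.674×10⁻¹¹ × 1.988×10³⁰ = 1.327×10²⁰ m³/s².
r = 2.447×10¹¹ m.
Vis-viva rearranged: 1/a = 2/r − v²/μ = 8.173×10⁻¹² − 4.760×10⁻¹² = 3.414×10⁻¹² m⁻¹.
a = 2.930×10¹¹ m = 2.9295×10⁸ km.

a ≈ 2.93×10⁸ km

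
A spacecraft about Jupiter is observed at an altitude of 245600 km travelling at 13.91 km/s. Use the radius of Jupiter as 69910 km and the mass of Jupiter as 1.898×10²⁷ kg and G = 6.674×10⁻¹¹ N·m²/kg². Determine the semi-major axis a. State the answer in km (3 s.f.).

μ = GM = 6.674×10⁻¹¹ × 1.898×10²⁷ = 1.267×10¹⁷ m³/s².
r = 69910 + 245600 = 3.1551×10⁵ km = 3.155×10⁸ m.
Vis-viva rearranged: 1/a = 2/r − v²/μ = 6.339×10⁻⁹ − 1.527×10⁻⁹ = 4.811×10⁻⁹ m⁻¹.
a = 2.078×10⁸ m = 2.0784×10⁵ km.

a ≈ 2.08×10⁵ km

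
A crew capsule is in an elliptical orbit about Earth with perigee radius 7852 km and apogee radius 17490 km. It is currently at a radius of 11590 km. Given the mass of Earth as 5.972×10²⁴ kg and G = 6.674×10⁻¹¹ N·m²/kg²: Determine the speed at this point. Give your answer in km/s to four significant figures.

v ≈ 6.109 km/s

μ = GM = 6.674×10⁻¹¹ × 5.972×10²⁴ = 3.986×10¹⁴ m³/s².
Semi-major axis a = (r_p + r_a)/2 = 12671 km = 1.267×10⁷ m.
Vis-viva: v² = μ(2/r − 1/a) = 3.986×10¹⁴ × (1.726×10⁻⁷ − 7.892×10⁻⁸) = 3.732×10⁷ m²/s².
v = 6109 m/s = 6.109 km/s.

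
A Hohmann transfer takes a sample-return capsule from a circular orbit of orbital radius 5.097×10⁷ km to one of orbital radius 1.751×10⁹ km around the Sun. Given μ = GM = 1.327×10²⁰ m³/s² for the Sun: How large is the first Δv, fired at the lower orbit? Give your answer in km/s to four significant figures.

Δv ≈ 20.11 km/s

r₁ = 5.097×10⁷ km = 5.097×10¹⁰ m.
r₂ = 1.751×10⁹ km = 1.751×10¹² m.
Transfer ellipse a_t = (r₁ + r₂)/2 = 9.010×10¹¹ m.
At r₁: circular v_c1 = √(μ/r₁) = 51020 m/s; transfer-perihelion v_p = √[μ(2/r₁ − 1/a_t)] = 71130 m/s.
Δv₁ = v_p − v_c1 = 20110 m/s.
= 20.11 km/s.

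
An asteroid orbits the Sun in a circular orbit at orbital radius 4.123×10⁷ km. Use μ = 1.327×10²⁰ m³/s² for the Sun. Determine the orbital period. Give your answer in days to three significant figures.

T ≈ 52.9 days

r = 4.123×10⁷ km = 4.123×10¹⁰ m.
Kepler's third law: T = 2π√(r³/μ) = 2π√((4.123×10¹⁰)³ / 1.327×10²⁰).
r³/μ = 5.282×10¹¹ s², so T = 2π × 7.267×10⁵ = 4.566×10⁶ s.
Converting: 4.566×10⁶ s ÷ 86400 = 52.85 days.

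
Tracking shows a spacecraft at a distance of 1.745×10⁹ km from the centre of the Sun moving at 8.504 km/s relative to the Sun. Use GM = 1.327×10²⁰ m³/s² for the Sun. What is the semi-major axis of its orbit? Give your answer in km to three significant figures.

a ≈ 1.66×10⁹ km

r = 1.745×10¹² m.
Specific orbital energy ε = v²/2 − μ/r = (8504)²/2 − 1.327×10²⁰/1.745×10¹² = -3.989×10⁷ J/kg.
Since ε = −μ/(2a), a = −μ/(2ε) = 1.663×10¹² m = 1.6635×10⁹ km.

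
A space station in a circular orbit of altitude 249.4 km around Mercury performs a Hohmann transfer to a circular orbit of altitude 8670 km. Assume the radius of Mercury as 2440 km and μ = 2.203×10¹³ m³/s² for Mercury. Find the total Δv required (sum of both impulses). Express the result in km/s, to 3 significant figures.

Δv_total ≈ 1.30 km/s

r₁ = 2440 + 249.4 = 2689.4 km = 2.6894×10⁶ m.
r₂ = 2440 + 8670 = 11110 km = 1.1110×10⁷ m.
Transfer ellipse a_t = (r₁ + r₂)/2 = 6.900×10⁶ m.
At r₁: circular v_c1 = √(μ/r₁) = 2862 m/s; transfer-periherm v_p = √[μ(2/r₁ − 1/a_t)] = 3632 m/s.
Δv₁ = v_p − v_c1 = 769.7 m/s.
At r₂: circular v_c2 = √(μ/r₂) = 1408 m/s; transfer-apoherm v_a = √[μ(2/r₂ − 1/a_t)] = 879.1 m/s.
Δv₂ = v_c2 − v_a = 529.0 m/s.
Total Δv = Δv₁ + Δv₂ = 1299 m/s = 1.299 km/s.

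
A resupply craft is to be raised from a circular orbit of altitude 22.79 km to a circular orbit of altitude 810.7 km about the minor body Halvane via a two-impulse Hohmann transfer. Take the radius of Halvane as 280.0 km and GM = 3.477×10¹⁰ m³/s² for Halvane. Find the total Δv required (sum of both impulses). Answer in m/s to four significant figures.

r₁ = 280.0 + 22.79 = 302.79 km = 3.0279×10⁵ m.
r₂ = 280.0 + 810.7 = 1090.7 km = 1.0907×10⁶ m.
Transfer ellipse a_t = (r₁ + r₂)/2 = 6.967×10⁵ m.
At r₁: circular v_c1 = √(μ/r₁) = 338.9 m/s; transfer-periapsis v_p = √[μ(2/r₁ − 1/a_t)] = 424.0 m/s.
Δv₁ = v_p − v_c1 = 85.11 m/s.
At r₂: circular v_c2 = √(μ/r₂) = 178.5 m/s; transfer-apoapsis v_a = √[μ(2/r₂ − 1/a_t)] = 117.7 m/s.
Δv₂ = v_c2 − v_a = 60.84 m/s.
Total Δv = Δv₁ + Δv₂ = 146.0 m/s.

Δv_total ≈ 146.0 m/s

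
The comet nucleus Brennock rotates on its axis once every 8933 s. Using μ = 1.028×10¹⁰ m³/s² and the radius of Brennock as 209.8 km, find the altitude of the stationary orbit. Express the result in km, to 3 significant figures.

A synchronous orbit has period T, so by Kepler's third law a = (μT²/4π²)^(1/3).
μT²/4π² = 1.028×10¹⁰ × (8.933×10³)² / 39.48 = 2.078×10¹⁶ m³.
a = 2.749×10⁵ m = 274.92 km.
Altitude h = a − R = 274.92 − 209.8 = 65.122 km.

h_sync ≈ 65.1 km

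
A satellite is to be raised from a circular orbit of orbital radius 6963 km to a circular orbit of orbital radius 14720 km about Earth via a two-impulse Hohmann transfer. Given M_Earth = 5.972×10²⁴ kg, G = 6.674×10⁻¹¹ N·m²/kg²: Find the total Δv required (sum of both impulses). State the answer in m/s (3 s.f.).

Δv_total ≈ 2280 m/s

μ = GM = 6.674×10⁻¹¹ × 5.972×10²⁴ = 3.986×10¹⁴ m³/s².
r₁ = 6963 km = 6.963×10⁶ m.
r₂ = 14720 km = 1.472×10⁷ m.
Transfer ellipse a_t = (r₁ + r₂)/2 = 1.084×10⁷ m.
At r₁: circular v_c1 = √(μ/r₁) = 7566 m/s; transfer-perigee v_p = √[μ(2/r₁ − 1/a_t)] = 8816 m/s.
Δv₁ = v_p − v_c1 = 1250 m/s.
At r₂: circular v_c2 = √(μ/r₂) = 5204 m/s; transfer-apogee v_a = √[μ(2/r₂ − 1/a_t)] = 4170 m/s.
Δv₂ = v_c2 − v_a = 1033 m/s.
Total Δv = Δv₁ + Δv₂ = 2283 m/s.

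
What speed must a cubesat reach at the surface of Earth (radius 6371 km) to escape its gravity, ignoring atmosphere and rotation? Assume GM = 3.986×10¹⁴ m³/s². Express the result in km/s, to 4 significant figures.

v_esc ≈ 11.19 km/s

r = R = 6.371×10⁶ m.
Escape speed v_esc = √(2μ/r) = √(2 × 3.986×10¹⁴ / 6.371×10⁶) = √(1.251×10⁸) = 11190 m/s.
= 11.19 km/s.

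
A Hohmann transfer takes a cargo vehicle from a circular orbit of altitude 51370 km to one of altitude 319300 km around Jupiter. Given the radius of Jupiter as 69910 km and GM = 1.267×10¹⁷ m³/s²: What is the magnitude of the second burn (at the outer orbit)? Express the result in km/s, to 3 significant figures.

Δv ≈ 5.61 km/s

r₁ = 69910 + 51370 = 121280 km = 1.2128×10⁸ m.
r₂ = 69910 + 319300 = 389210 km = 3.8921×10⁸ m.
Transfer ellipse a_t = (r₁ + r₂)/2 = 2.552×10⁸ m.
At r₁: circular v_c1 = √(μ/r₁) = 32320 m/s; transfer-perijove v_p = √[μ(2/r₁ − 1/a_t)] = 39910 m/s.
At r₂: circular v_c2 = √(μ/r₂) = 18040 m/s; transfer-apojove v_a = √[μ(2/r₂ − 1/a_t)] = 12440 m/s.
Δv₂ = v_c2 − v_a = 5606 m/s.
= 5.606 km/s.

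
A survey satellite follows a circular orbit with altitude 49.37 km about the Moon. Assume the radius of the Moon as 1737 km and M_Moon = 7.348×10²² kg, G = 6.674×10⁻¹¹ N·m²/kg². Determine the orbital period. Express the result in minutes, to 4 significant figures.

T ≈ 112.9 minutes

μ = GM = 6.674×10⁻¹¹ × 7.348×10²² = 4.904×10¹² m³/s².
r = 1737 + 49.37 = 1786.4 km = 1.7864×10⁶ m.
Kepler's third law: T = 2π√(r³/μ) = 2π√((1.786×10⁶)³ / 4.904×10¹²).
r³/μ = 1.162×10⁶ s², so T = 2π × 1.078×10³ = 6.774×10³ s.
Converting: 6.774×10³ s ÷ 60.00 = 112.9 minutes.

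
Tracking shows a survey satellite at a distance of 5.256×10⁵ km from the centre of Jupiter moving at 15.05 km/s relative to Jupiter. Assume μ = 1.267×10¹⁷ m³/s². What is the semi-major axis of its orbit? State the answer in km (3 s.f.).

r = 5.256×10⁸ m.
Vis-viva rearranged: 1/a = 2/r − v²/μ = 3.805×10⁻⁹ − 1.788×10⁻⁹ = 2.017×10⁻⁹ m⁻¹.
a = 4.957×10⁸ m = 4.9567×10⁵ km.

a ≈ 4.96×10⁵ km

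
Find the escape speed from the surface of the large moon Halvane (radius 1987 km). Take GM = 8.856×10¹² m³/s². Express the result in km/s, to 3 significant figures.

r = R = 1.987×10⁶ m.
Escape speed v_esc = √(2μ/r) = √(2 × 8.856×10¹² / 1.987×10⁶) = √(8.914×10⁶) = 2986 m/s.
= 2.986 km/s.

v_esc ≈ 2.99 km/s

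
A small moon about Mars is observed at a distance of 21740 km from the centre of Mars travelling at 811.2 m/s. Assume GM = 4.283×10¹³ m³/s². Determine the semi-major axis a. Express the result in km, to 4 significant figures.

r = 2.174×10⁷ m.
Vis-viva rearranged: 1/a = 2/r − v²/μ = 9.200×10⁻⁸ − 1.536×10⁻⁸ = 7.663×10⁻⁸ m⁻¹.
a = 1.305×10⁷ m = 13049 km.

a ≈ 13050 km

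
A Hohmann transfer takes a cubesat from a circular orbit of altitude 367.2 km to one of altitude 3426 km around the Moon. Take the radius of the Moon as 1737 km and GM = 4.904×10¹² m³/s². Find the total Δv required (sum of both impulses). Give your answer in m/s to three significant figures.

Δv_total ≈ 526 m/s

r₁ = 1737 + 367.2 = 2104.2 km = 2.1042×10⁶ m.
r₂ = 1737 + 3426 = 5163.0 km = 5.1630×10⁶ m.
Transfer ellipse a_t = (r₁ + r₂)/2 = 3.634×10⁶ m.
At r₁: circular v_c1 = √(μ/r₁) = 1527 m/s; transfer-perilune v_p = √[μ(2/r₁ − 1/a_t)] = 1820 m/s.
Δv₁ = v_p − v_c1 = 293.1 m/s.
At r₂: circular v_c2 = √(μ/r₂) = 974.6 m/s; transfer-apolune v_a = √[μ(2/r₂ − 1/a_t)] = 741.7 m/s.
Δv₂ = v_c2 − v_a = 232.9 m/s.
Total Δv = Δv₁ + Δv₂ = 526.1 m/s.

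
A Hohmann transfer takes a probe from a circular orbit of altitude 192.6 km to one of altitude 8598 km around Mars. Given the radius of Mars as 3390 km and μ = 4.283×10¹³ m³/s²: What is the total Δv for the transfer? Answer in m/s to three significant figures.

r₁ = 3390 + 192.6 = 3582.6 km = 3.5826×10⁶ m.
r₂ = 3390 + 8598 = 11988 km = 1.1988×10⁷ m.
Transfer ellipse a_t = (r₁ + r₂)/2 = 7.785×10⁶ m.
At r₁: circular v_c1 = √(μ/r₁) = 3458 m/s; transfer-periapsis v_p = √[μ(2/r₁ − 1/a_t)] = 4291 m/s.
Δv₁ = v_p − v_c1 = 832.9 m/s.
At r₂: circular v_c2 = √(μ/r₂) = 1890 m/s; transfer-apoapsis v_a = √[μ(2/r₂ − 1/a_t)] = 1282 m/s.
Δv₂ = v_c2 − v_a = 608.0 m/s.
Total Δv = Δv₁ + Δv₂ = 1441 m/s.

Δv_total ≈ 1440 m/s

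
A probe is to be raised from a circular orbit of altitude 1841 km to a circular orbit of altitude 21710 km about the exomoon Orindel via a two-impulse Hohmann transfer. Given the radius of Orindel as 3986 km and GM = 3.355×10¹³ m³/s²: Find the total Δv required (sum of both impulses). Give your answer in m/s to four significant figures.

r₁ = 3986 + 1841 = 5827.0 km = 5.8270×10⁶ m.
r₂ = 3986 + 21710 = 25696 km = 2.5696×10⁷ m.
Transfer ellipse a_t = (r₁ + r₂)/2 = 1.576×10⁷ m.
At r₁: circular v_c1 = √(μ/r₁) = 2400 m/s; transfer-periapsis v_p = √[μ(2/r₁ − 1/a_t)] = 3064 m/s.
Δv₁ = v_p − v_c1 = 664.3 m/s.
At r₂: circular v_c2 = √(μ/r₂) = 1143 m/s; transfer-apoapsis v_a = √[μ(2/r₂ − 1/a_t)] = 694.8 m/s.
Δv₂ = v_c2 − v_a = 447.9 m/s.
Total Δv = Δv₁ + Δv₂ = 1112 m/s.

Δv_total ≈ 1112 m/s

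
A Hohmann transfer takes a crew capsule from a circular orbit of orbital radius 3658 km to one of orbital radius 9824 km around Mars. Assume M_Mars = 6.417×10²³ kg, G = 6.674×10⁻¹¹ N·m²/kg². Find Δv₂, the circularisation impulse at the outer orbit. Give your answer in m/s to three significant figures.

μ = GM = 6.674×10⁻¹¹ × 6.417×10²³ = 4.283×10¹³ m³/s².
r₁ = 3658 km = 3.658×10⁶ m.
r₂ = 9824 km = 9.824×10⁶ m.
Transfer ellipse a_t = (r₁ + r₂)/2 = 6.741×10⁶ m.
At r₁: circular v_c1 = √(μ/r₁) = 3422 m/s; transfer-periapsis v_p = √[μ(2/r₁ − 1/a_t)] = 4131 m/s.
At r₂: circular v_c2 = √(μ/r₂) = 2088 m/s; transfer-apoapsis v_a = √[μ(2/r₂ − 1/a_t)] = 1538 m/s.
Δv₂ = v_c2 − v_a = 549.9 m/s.

Δv ≈ 550 m/s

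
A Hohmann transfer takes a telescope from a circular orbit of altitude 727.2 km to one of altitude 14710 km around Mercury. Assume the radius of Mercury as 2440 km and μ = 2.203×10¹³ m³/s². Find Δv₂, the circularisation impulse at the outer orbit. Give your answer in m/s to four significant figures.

Δv ≈ 500.5 m/s

r₁ = 2440 + 727.2 = 3167.2 km = 3.1672×10⁶ m.
r₂ = 2440 + 14710 = 17150 km = 1.7150×10⁷ m.
Transfer ellipse a_t = (r₁ + r₂)/2 = 1.016×10⁷ m.
At r₁: circular v_c1 = √(μ/r₁) = 2637 m/s; transfer-periherm v_p = √[μ(2/r₁ − 1/a_t)] = 3427 m/s.
At r₂: circular v_c2 = √(μ/r₂) = 1133 m/s; transfer-apoherm v_a = √[μ(2/r₂ − 1/a_t)] = 632.8 m/s.
Δv₂ = v_c2 − v_a = 500.5 m/s.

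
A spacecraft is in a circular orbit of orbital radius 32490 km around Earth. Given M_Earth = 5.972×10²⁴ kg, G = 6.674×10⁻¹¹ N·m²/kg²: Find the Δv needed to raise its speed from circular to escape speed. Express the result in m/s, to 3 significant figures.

μ = GM = 6.674×10⁻¹¹ × 5.972×10²⁴ = 3.986×10¹⁴ m³/s².
r = 32490 km = 3.249×10⁷ m.
Circular speed v_c = √(μ/r) = 3503 m/s.
Escape speed v_esc = √(2μ/r) = √2 × v_c = 4953 m/s.
Δv = v_esc − v_c = 1451 m/s.

Δv ≈ 1450 m/s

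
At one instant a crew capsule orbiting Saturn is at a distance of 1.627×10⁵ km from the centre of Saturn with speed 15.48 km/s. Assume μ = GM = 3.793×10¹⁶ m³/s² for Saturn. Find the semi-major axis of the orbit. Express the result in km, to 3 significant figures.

a ≈ 1.67×10⁵ km

r = 1.627×10⁸ m.
Vis-viva rearranged: 1/a = 2/r − v²/μ = 1.229×10⁻⁸ − 6.318×10⁻⁹ = 5.975×10⁻⁹ m⁻¹.
a = 1.674×10⁸ m = 1.6737×10⁵ km.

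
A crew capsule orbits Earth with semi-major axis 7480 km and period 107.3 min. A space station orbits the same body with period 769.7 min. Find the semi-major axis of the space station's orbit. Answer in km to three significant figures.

a₂ ≈ 27800 km

Kepler's third law: a³ ∝ T², so a₂ = a₁ (T₂/T₁)^(2/3).
T₂/T₁ = 7.173, (T₂/T₁)^(2/3) = 3.719.
a₂ = 7480 × 3.719 = 27820 km.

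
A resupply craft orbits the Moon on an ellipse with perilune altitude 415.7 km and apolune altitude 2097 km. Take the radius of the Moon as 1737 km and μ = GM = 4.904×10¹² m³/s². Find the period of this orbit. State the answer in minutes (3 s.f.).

r_p = 1737 + 415.7 = 2152.7 km = 2.1527×10⁶ m.
r_a = 1737 + 2097 = 3834.0 km = 3.8340×10⁶ m.
Semi-major axis a = (r_p + r_a)/2 = (2152.7 + 3834.0)/2 = 2993.3 km = 2.993×10⁶ m.
By Kepler's third law T = 2π√(a³/μ) = 2π × 2.339×10³ = 1.469×10⁴ s.
= 244.9 minutes.

T ≈ 245 minutes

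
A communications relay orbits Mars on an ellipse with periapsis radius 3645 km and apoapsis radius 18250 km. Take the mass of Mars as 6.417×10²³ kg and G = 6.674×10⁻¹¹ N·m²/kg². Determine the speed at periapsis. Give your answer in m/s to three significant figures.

μ = GM = 6.674×10⁻¹¹ × 6.417×10²³ = 4.283×10¹³ m³/s².
Semi-major axis a = (r_p + r_a)/2 = 10948 km = 1.095×10⁷ m.
Vis-viva: v² = μ(2/r − 1/a) = 4.283×10¹³ × (5.487×10⁻⁷ − 9.135×10⁻⁸) = 1.959×10⁷ m²/s².
v = 4426 m/s.

v ≈ 4430 m/s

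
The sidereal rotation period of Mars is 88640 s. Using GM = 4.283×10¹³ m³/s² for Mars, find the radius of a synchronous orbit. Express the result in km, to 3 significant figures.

A synchronous orbit has period T, so by Kepler's third law a = (μT²/4π²)^(1/3).
μT²/4π² = 4.283×10¹³ × (8.864×10⁴)² / 39.48 = 8.524×10²¹ m³.
a = 2.043×10⁷ m = 20428 km.

r_sync ≈ 20400 km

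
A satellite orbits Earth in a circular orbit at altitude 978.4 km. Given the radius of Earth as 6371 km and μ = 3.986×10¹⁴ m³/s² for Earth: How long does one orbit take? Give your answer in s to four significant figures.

r = 6371 + 978.4 = 7349.4 km = 7.3494×10⁶ m.
Kepler's third law: T = 2π√(r³/μ) = 2π√((7.349×10⁶)³ / 3.986×10¹⁴).
r³/μ = 9.959×10⁵ s², so T = 2π × 9.980×10² = 6.270×10³ s.

T ≈ 6270 s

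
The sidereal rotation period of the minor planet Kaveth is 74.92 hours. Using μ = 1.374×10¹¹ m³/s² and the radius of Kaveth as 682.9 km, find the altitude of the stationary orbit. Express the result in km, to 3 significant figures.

T = 74.92 hours = 2.697×10⁵ s.
A synchronous orbit has period T, so by Kepler's third law a = (μT²/4π²)^(1/3).
μT²/4π² = 1.374×10¹¹ × (2.697×10⁵)² / 39.48 = 2.532×10²⁰ m³.
a = 6.326×10⁶ m = 6326.2 km.
Altitude h = a − R = 6326.2 − 682.9 = 5643.3 km.

h_sync ≈ 5640 km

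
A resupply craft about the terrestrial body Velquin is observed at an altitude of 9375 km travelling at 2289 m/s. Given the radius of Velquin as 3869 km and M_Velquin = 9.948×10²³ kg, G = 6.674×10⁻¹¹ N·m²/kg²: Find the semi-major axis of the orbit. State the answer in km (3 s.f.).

μ = GM = 6.674×10⁻¹¹ × 9.948×10²³ = 6.639×10¹³ m³/s².
r = 3869 + 9375 = 13244 km = 1.324×10⁷ m.
Vis-viva rearranged: 1/a = 2/r − v²/μ = 1.510×10⁻⁷ − 7.892×10⁻⁸ = 7.209×10⁻⁸ m⁻¹.
a = 1.387×10⁷ m = 13871 km.

a ≈ 13900 km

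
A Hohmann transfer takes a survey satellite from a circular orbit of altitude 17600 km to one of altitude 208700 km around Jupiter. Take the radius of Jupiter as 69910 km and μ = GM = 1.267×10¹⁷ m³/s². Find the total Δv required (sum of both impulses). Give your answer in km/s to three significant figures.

r₁ = 69910 + 17600 = 87510 km = 8.7510×10⁷ m.
r₂ = 69910 + 208700 = 278610 km = 2.7861×10⁸ m.
Transfer ellipse a_t = (r₁ + r₂)/2 = 1.831×10⁸ m.
At r₁: circular v_c1 = √(μ/r₁) = 38050 m/s; transfer-perijove v_p = √[μ(2/r₁ − 1/a_t)] = 46940 m/s.
Δv₁ = v_p − v_c1 = 8892 m/s.
At r₂: circular v_c2 = √(μ/r₂) = 21330 m/s; transfer-apojove v_a = √[μ(2/r₂ − 1/a_t)] = 14740 m/s.
Δv₂ = v_c2 − v_a = 6581 m/s.
Total Δv = Δv₁ + Δv₂ = 15470 m/s = 15.47 km/s.

Δv_total ≈ 15.5 km/s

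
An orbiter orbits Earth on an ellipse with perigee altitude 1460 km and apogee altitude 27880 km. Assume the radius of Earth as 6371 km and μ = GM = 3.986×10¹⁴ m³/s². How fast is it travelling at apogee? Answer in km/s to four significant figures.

r_p = 6371 + 1460 = 7831.0 km = 7.8310×10⁶ m.
r_a = 6371 + 27880 = 34251 km = 3.4251×10⁷ m.
Semi-major axis a = (r_p + r_a)/2 = 21041 km = 2.104×10⁷ m.
Vis-viva: v² = μ(2/r − 1/a) = 3.986×10¹⁴ × (5.839×10⁻⁸ − 4.753×10⁻⁸) = 4.331×10⁶ m²/s².
v = 2081 m/s = 2.081 km/s.

v ≈ 2.081 km/s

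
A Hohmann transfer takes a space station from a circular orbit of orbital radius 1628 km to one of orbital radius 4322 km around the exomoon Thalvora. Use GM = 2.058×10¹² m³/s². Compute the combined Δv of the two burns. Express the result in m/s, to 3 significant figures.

Δv_total ≈ 410 m/s

r₁ = 1628 km = 1.628×10⁶ m.
r₂ = 4322 km = 4.322×10⁶ m.
Transfer ellipse a_t = (r₁ + r₂)/2 = 2.975×10⁶ m.
At r₁: circular v_c1 = √(μ/r₁) = 1124 m/s; transfer-periapsis v_p = √[μ(2/r₁ − 1/a_t)] = 1355 m/s.
Δv₁ = v_p − v_c1 = 230.8 m/s.
At r₂: circular v_c2 = √(μ/r₂) = 690.0 m/s; transfer-apoapsis v_a = √[μ(2/r₂ − 1/a_t)] = 510.5 m/s.
Δv₂ = v_c2 − v_a = 179.6 m/s.
Total Δv = Δv₁ + Δv₂ = 410.4 m/s.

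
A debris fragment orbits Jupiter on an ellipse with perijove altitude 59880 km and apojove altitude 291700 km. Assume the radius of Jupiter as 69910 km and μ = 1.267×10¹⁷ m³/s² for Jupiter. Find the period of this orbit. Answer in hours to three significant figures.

T ≈ 18.9 hours

r_p = 69910 + 59880 = 129790 km = 1.2979×10⁸ m.
r_a = 69910 + 291700 = 361610 km = 3.6161×10⁸ m.
Semi-major axis a = (r_p + r_a)/2 = (1.2979×10⁵ + 3.6161×10⁵)/2 = 2.4570×10⁵ km = 2.457×10⁸ m.
By Kepler's third law T = 2π√(a³/μ) = 2π × 1.082×10⁴ = 6.798×10⁴ s.
= 18.88 hours.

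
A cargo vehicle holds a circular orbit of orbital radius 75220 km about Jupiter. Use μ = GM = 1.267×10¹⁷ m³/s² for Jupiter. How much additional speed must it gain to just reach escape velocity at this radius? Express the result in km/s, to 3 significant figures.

Δv ≈ 17.0 km/s

r = 75220 km = 7.522×10⁷ m.
Circular speed v_c = √(μ/r) = 41040 m/s.
Escape speed v_esc = √(2μ/r) = √2 × v_c = 58040 m/s.
Δv = v_esc − v_c = 17000 m/s = 17.00 km/s.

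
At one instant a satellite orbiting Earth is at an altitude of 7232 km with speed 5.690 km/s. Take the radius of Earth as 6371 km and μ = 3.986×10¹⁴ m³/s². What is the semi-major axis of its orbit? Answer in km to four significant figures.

r = 6371 + 7232 = 13603 km = 1.360×10⁷ m.
Specific orbital energy ε = v²/2 − μ/r = (5690)²/2 − 3.986×10¹⁴/1.360×10⁷ = -1.311×10⁷ J/kg.
Since ε = −μ/(2a), a = −μ/(2ε) = 1.520×10⁷ m = 15197 km.

a ≈ 15200 km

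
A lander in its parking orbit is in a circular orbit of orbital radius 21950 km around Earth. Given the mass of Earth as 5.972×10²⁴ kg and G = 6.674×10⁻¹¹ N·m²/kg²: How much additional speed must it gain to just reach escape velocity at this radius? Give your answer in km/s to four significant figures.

μ = GM = 6.674×10⁻¹¹ × 5.972×10²⁴ = 3.986×10¹⁴ m³/s².
r = 21950 km = 2.195×10⁷ m.
Circular speed v_c = √(μ/r) = 4261 m/s.
Escape speed v_esc = √(2μ/r) = √2 × v_c = 6026 m/s.
Δv = v_esc − v_c = 1765 m/s = 1.765 km/s.

Δv ≈ 1.765 km/s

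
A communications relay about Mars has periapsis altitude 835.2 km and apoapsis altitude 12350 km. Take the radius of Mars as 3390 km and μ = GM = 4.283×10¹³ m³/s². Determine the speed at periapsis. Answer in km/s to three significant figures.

r_p = 3390 + 835.2 = 4225.2 km = 4.2252×10⁶ m.
r_a = 3390 + 12350 = 15740 km = 1.5740×10⁷ m.
Semi-major axis a = (r_p + r_a)/2 = 9982.6 km = 9.983×10⁶ m.
Vis-viva: v² = μ(2/r − 1/a) = 4.283×10¹³ × (4.734×10⁻⁷ − 1.002×10⁻⁷) = 1.598×10⁷ m²/s².
v = 3998 m/s = 3.998 km/s.

v ≈ 4.00 km/s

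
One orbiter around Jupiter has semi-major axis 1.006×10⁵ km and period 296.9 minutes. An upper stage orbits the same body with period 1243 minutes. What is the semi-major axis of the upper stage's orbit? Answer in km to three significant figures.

Kepler's third law: a³ ∝ T², so a₂ = a₁ (T₂/T₁)^(2/3).
T₂/T₁ = 4.187, (T₂/T₁)^(2/3) = 2.598.
a₂ = 1.006×10⁵ × 2.598 = 2.613×10⁵ km.

a₂ ≈ 2.61×10⁵ km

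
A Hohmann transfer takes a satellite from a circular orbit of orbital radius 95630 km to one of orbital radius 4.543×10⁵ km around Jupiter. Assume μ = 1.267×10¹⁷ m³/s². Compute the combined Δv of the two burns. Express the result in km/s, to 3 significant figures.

r₁ = 95630 km = 9.563×10⁷ m.
r₂ = 4.543×10⁵ km = 4.543×10⁸ m.
Transfer ellipse a_t = (r₁ + r₂)/2 = 2.750×10⁸ m.
At r₁: circular v_c1 = √(μ/r₁) = 36400 m/s; transfer-perijove v_p = √[μ(2/r₁ − 1/a_t)] = 46790 m/s.
Δv₁ = v_p − v_c1 = 10390 m/s.
At r₂: circular v_c2 = √(μ/r₂) = 16700 m/s; transfer-apojove v_a = √[μ(2/r₂ − 1/a_t)] = 9849 m/s.
Δv₂ = v_c2 − v_a = 6851 m/s.
Total Δv = Δv₁ + Δv₂ = 17240 m/s = 17.24 km/s.

Δv_total ≈ 17.2 km/s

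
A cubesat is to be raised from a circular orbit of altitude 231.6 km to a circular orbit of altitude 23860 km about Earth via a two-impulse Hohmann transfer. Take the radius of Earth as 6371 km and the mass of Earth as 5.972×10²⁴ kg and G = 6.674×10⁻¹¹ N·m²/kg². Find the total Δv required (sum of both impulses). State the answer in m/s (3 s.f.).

μ = GM = 6.674×10⁻¹¹ × 5.972×10²⁴ = 3.986×10¹⁴ m³/s².
r₁ = 6371 + 231.6 = 6602.6 km = 6.6026×10⁶ m.
r₂ = 6371 + 23860 = 30231 km = 3.0231×10⁷ m.
Transfer ellipse a_t = (r₁ + r₂)/2 = 1.842×10⁷ m.
At r₁: circular v_c1 = √(μ/r₁) = 7770 m/s; transfer-perigee v_p = √[μ(2/r₁ − 1/a_t)] = 9954 m/s.
Δv₁ = v_p − v_c1 = 2185 m/s.
At r₂: circular v_c2 = √(μ/r₂) = 3631 m/s; transfer-apogee v_a = √[μ(2/r₂ − 1/a_t)] = 2174 m/s.
Δv₂ = v_c2 − v_a = 1457 m/s.
Total Δv = Δv₁ + Δv₂ = 3642 m/s.

Δv_total ≈ 3640 m/s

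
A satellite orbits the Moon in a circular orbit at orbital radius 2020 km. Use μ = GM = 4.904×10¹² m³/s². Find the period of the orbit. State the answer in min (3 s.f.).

r = 2020 km = 2.020×10⁶ m.
Kepler's third law: T = 2π√(r³/μ) = 2π√((2.020×10⁶)³ / 4.904×10¹²).
r³/μ = 1.681×10⁶ s², so T = 2π × 1.296×10³ = 8.146×10³ s.
Converting: 8.146×10³ s ÷ 60.00 = 135.8 min.

T ≈ 136 min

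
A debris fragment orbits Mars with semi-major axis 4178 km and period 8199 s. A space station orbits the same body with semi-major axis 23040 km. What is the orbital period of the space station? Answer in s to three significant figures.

T₂ ≈ 1.06×10⁵ s

Kepler's third law: T² ∝ a³, so T₂ = T₁ (a₂/a₁)^(3/2).
a₂/a₁ = 5.515, (a₂/a₁)^(3/2) = 12.95.
T₂ = 8199 × 12.95 = 1.062×10⁵ s.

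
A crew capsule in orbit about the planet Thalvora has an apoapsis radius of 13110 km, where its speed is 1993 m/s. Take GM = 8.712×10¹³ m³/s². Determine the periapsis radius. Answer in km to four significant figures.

r_a = 1.311×10⁷ m.
Specific energy ε = v²/2 − μ/r = -4.659×10⁶ J/kg, so a = −μ/(2ε) = 9.349×10⁶ m.
The apsides satisfy r_p + r_a = 2a, so the periapsis radius is 2a − r_a = 5.588×10⁶ m = 5588.2 km.

periapsis radius ≈ 5588 km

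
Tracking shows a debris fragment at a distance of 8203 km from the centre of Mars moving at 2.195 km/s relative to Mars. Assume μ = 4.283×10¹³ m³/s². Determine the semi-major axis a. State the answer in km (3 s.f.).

a ≈ 7610 km

r = 8.203×10⁶ m.
Specific orbital energy ε = v²/2 − μ/r = (2195)²/2 − 4.283×10¹³/8.203×10⁶ = -2.812×10⁶ J/kg.
Since ε = −μ/(2a), a = −μ/(2ε) = 7.615×10⁶ m = 7614.9 km.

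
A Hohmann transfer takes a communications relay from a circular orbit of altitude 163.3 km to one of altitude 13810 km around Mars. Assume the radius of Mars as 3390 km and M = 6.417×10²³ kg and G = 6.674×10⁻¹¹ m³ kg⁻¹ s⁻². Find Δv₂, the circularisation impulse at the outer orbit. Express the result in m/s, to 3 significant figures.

μ = GM = 6.674×10⁻¹¹ × 6.417×10²³ = 4.283×10¹³ m³/s².
r₁ = 3390 + 163.3 = 3553.3 km = 3.5533×10⁶ m.
r₂ = 3390 + 13810 = 17200 km = 1.7200×10⁷ m.
Transfer ellipse a_t = (r₁ + r₂)/2 = 1.038×10⁷ m.
At r₁: circular v_c1 = √(μ/r₁) = 3472 m/s; transfer-periapsis v_p = √[μ(2/r₁ − 1/a_t)] = 4470 m/s.
At r₂: circular v_c2 = √(μ/r₂) = 1578 m/s; transfer-apoapsis v_a = √[μ(2/r₂ − 1/a_t)] = 923.4 m/s.
Δv₂ = v_c2 − v_a = 654.6 m/s.

Δv ≈ 655 m/s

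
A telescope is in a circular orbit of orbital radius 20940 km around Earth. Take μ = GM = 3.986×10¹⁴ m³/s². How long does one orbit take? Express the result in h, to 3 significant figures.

r = 20940 km = 2.094×10⁷ m.
Kepler's third law: T = 2π√(r³/μ) = 2π√((2.094×10⁷)³ / 3.986×10¹⁴).
r³/μ = 2.304×10⁷ s², so T = 2π × 4.800×10³ = 3.016×10⁴ s.
Converting: 3.016×10⁴ s ÷ 3600 = 8.377 h.

T ≈ 8.38 h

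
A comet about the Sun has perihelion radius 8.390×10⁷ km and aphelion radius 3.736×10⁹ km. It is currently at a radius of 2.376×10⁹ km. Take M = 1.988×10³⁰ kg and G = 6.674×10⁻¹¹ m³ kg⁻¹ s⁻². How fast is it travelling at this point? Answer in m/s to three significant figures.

μ = GM = 6.674×10⁻¹¹ × 1.988×10³⁰ = 1.327×10²⁰ m³/s².
Semi-major axis a = (r_p + r_a)/2 = 1.9100×10⁹ km = 1.910×10¹² m.
Vis-viva: v² = μ(2/r − 1/a) = 1.327×10²⁰ × (8.418×10⁻¹³ − 5.236×10⁻¹³) = 4.222×10⁷ m²/s².
v = 6497 m/s.

v ≈ 6500 m/s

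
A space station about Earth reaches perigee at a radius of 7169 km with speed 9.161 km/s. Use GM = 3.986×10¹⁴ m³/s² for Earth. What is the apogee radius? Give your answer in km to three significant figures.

apogee radius ≈ 22100 km

r_p = 7.169×10⁶ m.
Specific energy ε = v²/2 − μ/r = -1.364×10⁷ J/kg, so a = −μ/(2ε) = 1.461×10⁷ m.
The apsides satisfy r_p + r_a = 2a, so the apogee radius is 2a − r_p = 2.206×10⁷ m = 22057 km.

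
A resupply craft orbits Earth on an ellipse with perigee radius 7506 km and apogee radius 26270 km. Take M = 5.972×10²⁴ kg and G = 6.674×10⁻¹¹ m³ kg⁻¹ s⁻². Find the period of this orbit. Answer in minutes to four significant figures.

μ = GM = 6.674×10⁻¹¹ × 5.972×10²⁴ = 3.986×10¹⁴ m³/s².
Semi-major axis a = (r_p + r_a)/2 = (7506.0 + 26270)/2 = 16888 km = 1.689×10⁷ m.
By Kepler's third law T = 2π√(a³/μ) = 2π × 3.476×10³ = 2.184×10⁴ s.
= 364.0 minutes.

T ≈ 364.0 minutes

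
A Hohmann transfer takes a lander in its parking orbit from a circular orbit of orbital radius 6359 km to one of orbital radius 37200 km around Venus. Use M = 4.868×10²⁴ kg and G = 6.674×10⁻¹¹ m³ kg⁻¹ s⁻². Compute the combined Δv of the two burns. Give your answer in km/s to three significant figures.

Δv_total ≈ 3.55 km/s

μ = GM = 6.674×10⁻¹¹ × 4.868×10²⁴ = 3.249×10¹⁴ m³/s².
r₁ = 6359 km = 6.359×10⁶ m.
r₂ = 37200 km = 3.720×10⁷ m.
Transfer ellipse a_t = (r₁ + r₂)/2 = 2.178×10⁷ m.
At r₁: circular v_c1 = √(μ/r₁) = 7148 m/s; transfer-periapsis v_p = √[μ(2/r₁ − 1/a_t)] = 9342 m/s.
Δv₁ = v_p − v_c1 = 2194 m/s.
At r₂: circular v_c2 = √(μ/r₂) = 2955 m/s; transfer-apoapsis v_a = √[μ(2/r₂ − 1/a_t)] = 1597 m/s.
Δv₂ = v_c2 − v_a = 1358 m/s.
Total Δv = Δv₁ + Δv₂ = 3552 m/s = 3.552 km/s.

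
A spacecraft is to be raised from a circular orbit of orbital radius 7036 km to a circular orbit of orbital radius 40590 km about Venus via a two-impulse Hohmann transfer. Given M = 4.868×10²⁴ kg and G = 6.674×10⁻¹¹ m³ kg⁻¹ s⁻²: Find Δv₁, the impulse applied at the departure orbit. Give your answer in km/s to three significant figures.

μ = GM = 6.674×10⁻¹¹ × 4.868×10²⁴ = 3.249×10¹⁴ m³/s².
r₁ = 7036 km = 7.036×10⁶ m.
r₂ = 40590 km = 4.059×10⁷ m.
Transfer ellipse a_t = (r₁ + r₂)/2 = 2.381×10⁷ m.
At r₁: circular v_c1 = √(μ/r₁) = 6795 m/s; transfer-periapsis v_p = √[μ(2/r₁ − 1/a_t)] = 8872 m/s.
Δv₁ = v_p − v_c1 = 2076 m/s.
= 2.076 km/s.

Δv ≈ 2.08 km/s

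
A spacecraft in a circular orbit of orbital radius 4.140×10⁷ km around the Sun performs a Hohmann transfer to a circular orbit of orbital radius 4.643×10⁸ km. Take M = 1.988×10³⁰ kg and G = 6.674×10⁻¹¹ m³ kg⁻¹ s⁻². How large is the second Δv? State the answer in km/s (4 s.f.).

Δv ≈ 10.06 km/s

μ = GM = 6.674×10⁻¹¹ × 1.988×10³⁰ = 1.327×10²⁰ m³/s².
r₁ = 4.140×10⁷ km = 4.140×10¹⁰ m.
r₂ = 4.643×10⁸ km = 4.643×10¹¹ m.
Transfer ellipse a_t = (r₁ + r₂)/2 = 2.528×10¹¹ m.
At r₁: circular v_c1 = √(μ/r₁) = 56610 m/s; transfer-perihelion v_p = √[μ(2/r₁ − 1/a_t)] = 76710 m/s.
At r₂: circular v_c2 = √(μ/r₂) = 16900 m/s; transfer-aphelion v_a = √[μ(2/r₂ − 1/a_t)] = 6840 m/s.
Δv₂ = v_c2 − v_a = 10060 m/s.
= 10.06 km/s.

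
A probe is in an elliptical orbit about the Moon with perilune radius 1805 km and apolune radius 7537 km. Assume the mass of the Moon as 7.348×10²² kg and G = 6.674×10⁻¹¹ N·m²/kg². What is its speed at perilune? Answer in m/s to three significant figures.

v ≈ 2090 m/s

μ = GM = 6.674×10⁻¹¹ × 7.348×10²² = 4.904×10¹² m³/s².
Semi-major axis a = (r_p + r_a)/2 = 4671.0 km = 4.671×10⁶ m.
Vis-viva: v² = μ(2/r − 1/a) = 4.904×10¹² × (1.108×10⁻⁶ − 2.141×10⁻⁷) = 4.384×10⁶ m²/s².
v = 2094 m/s.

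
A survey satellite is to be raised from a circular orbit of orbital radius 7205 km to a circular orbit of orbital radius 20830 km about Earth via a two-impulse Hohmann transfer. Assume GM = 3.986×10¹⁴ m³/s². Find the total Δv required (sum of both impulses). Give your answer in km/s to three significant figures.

Δv_total ≈ 2.87 km/s

r₁ = 7205 km = 7.205×10⁶ m.
r₂ = 20830 km = 2.083×10⁷ m.
Transfer ellipse a_t = (r₁ + r₂)/2 = 1.402×10⁷ m.
At r₁: circular v_c1 = √(μ/r₁) = 7438 m/s; transfer-perigee v_p = √[μ(2/r₁ − 1/a_t)] = 9067 m/s.
Δv₁ = v_p − v_c1 = 1629 m/s.
At r₂: circular v_c2 = √(μ/r₂) = 4374 m/s; transfer-apogee v_a = √[μ(2/r₂ − 1/a_t)] = 3136 m/s.
Δv₂ = v_c2 − v_a = 1238 m/s.
Total Δv = Δv₁ + Δv₂ = 2867 m/s = 2.867 km/s.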